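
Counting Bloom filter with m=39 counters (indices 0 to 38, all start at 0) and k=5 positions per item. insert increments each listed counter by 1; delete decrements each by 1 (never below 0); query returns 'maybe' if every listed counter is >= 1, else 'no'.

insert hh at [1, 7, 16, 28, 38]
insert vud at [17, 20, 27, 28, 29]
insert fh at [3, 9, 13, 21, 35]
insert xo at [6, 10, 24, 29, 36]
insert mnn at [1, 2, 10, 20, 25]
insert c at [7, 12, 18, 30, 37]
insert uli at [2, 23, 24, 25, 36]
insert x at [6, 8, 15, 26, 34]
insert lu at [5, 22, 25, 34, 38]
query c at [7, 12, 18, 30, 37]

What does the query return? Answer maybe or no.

Answer: maybe

Derivation:
Step 1: insert hh at [1, 7, 16, 28, 38] -> counters=[0,1,0,0,0,0,0,1,0,0,0,0,0,0,0,0,1,0,0,0,0,0,0,0,0,0,0,0,1,0,0,0,0,0,0,0,0,0,1]
Step 2: insert vud at [17, 20, 27, 28, 29] -> counters=[0,1,0,0,0,0,0,1,0,0,0,0,0,0,0,0,1,1,0,0,1,0,0,0,0,0,0,1,2,1,0,0,0,0,0,0,0,0,1]
Step 3: insert fh at [3, 9, 13, 21, 35] -> counters=[0,1,0,1,0,0,0,1,0,1,0,0,0,1,0,0,1,1,0,0,1,1,0,0,0,0,0,1,2,1,0,0,0,0,0,1,0,0,1]
Step 4: insert xo at [6, 10, 24, 29, 36] -> counters=[0,1,0,1,0,0,1,1,0,1,1,0,0,1,0,0,1,1,0,0,1,1,0,0,1,0,0,1,2,2,0,0,0,0,0,1,1,0,1]
Step 5: insert mnn at [1, 2, 10, 20, 25] -> counters=[0,2,1,1,0,0,1,1,0,1,2,0,0,1,0,0,1,1,0,0,2,1,0,0,1,1,0,1,2,2,0,0,0,0,0,1,1,0,1]
Step 6: insert c at [7, 12, 18, 30, 37] -> counters=[0,2,1,1,0,0,1,2,0,1,2,0,1,1,0,0,1,1,1,0,2,1,0,0,1,1,0,1,2,2,1,0,0,0,0,1,1,1,1]
Step 7: insert uli at [2, 23, 24, 25, 36] -> counters=[0,2,2,1,0,0,1,2,0,1,2,0,1,1,0,0,1,1,1,0,2,1,0,1,2,2,0,1,2,2,1,0,0,0,0,1,2,1,1]
Step 8: insert x at [6, 8, 15, 26, 34] -> counters=[0,2,2,1,0,0,2,2,1,1,2,0,1,1,0,1,1,1,1,0,2,1,0,1,2,2,1,1,2,2,1,0,0,0,1,1,2,1,1]
Step 9: insert lu at [5, 22, 25, 34, 38] -> counters=[0,2,2,1,0,1,2,2,1,1,2,0,1,1,0,1,1,1,1,0,2,1,1,1,2,3,1,1,2,2,1,0,0,0,2,1,2,1,2]
Query c: check counters[7]=2 counters[12]=1 counters[18]=1 counters[30]=1 counters[37]=1 -> maybe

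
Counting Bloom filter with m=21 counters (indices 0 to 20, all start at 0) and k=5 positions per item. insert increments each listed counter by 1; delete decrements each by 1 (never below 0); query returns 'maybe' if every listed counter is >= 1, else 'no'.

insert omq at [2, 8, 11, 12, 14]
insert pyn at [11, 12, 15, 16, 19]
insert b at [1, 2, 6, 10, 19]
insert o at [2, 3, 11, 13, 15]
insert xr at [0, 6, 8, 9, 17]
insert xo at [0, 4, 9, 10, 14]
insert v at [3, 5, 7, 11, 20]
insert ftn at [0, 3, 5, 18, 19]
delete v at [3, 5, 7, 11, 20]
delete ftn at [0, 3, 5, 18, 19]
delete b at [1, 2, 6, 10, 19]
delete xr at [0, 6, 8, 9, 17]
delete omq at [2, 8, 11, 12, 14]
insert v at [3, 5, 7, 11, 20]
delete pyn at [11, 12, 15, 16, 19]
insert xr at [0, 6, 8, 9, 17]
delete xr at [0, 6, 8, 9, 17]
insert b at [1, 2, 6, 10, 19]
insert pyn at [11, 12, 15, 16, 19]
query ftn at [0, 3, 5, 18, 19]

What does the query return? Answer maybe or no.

Answer: no

Derivation:
Step 1: insert omq at [2, 8, 11, 12, 14] -> counters=[0,0,1,0,0,0,0,0,1,0,0,1,1,0,1,0,0,0,0,0,0]
Step 2: insert pyn at [11, 12, 15, 16, 19] -> counters=[0,0,1,0,0,0,0,0,1,0,0,2,2,0,1,1,1,0,0,1,0]
Step 3: insert b at [1, 2, 6, 10, 19] -> counters=[0,1,2,0,0,0,1,0,1,0,1,2,2,0,1,1,1,0,0,2,0]
Step 4: insert o at [2, 3, 11, 13, 15] -> counters=[0,1,3,1,0,0,1,0,1,0,1,3,2,1,1,2,1,0,0,2,0]
Step 5: insert xr at [0, 6, 8, 9, 17] -> counters=[1,1,3,1,0,0,2,0,2,1,1,3,2,1,1,2,1,1,0,2,0]
Step 6: insert xo at [0, 4, 9, 10, 14] -> counters=[2,1,3,1,1,0,2,0,2,2,2,3,2,1,2,2,1,1,0,2,0]
Step 7: insert v at [3, 5, 7, 11, 20] -> counters=[2,1,3,2,1,1,2,1,2,2,2,4,2,1,2,2,1,1,0,2,1]
Step 8: insert ftn at [0, 3, 5, 18, 19] -> counters=[3,1,3,3,1,2,2,1,2,2,2,4,2,1,2,2,1,1,1,3,1]
Step 9: delete v at [3, 5, 7, 11, 20] -> counters=[3,1,3,2,1,1,2,0,2,2,2,3,2,1,2,2,1,1,1,3,0]
Step 10: delete ftn at [0, 3, 5, 18, 19] -> counters=[2,1,3,1,1,0,2,0,2,2,2,3,2,1,2,2,1,1,0,2,0]
Step 11: delete b at [1, 2, 6, 10, 19] -> counters=[2,0,2,1,1,0,1,0,2,2,1,3,2,1,2,2,1,1,0,1,0]
Step 12: delete xr at [0, 6, 8, 9, 17] -> counters=[1,0,2,1,1,0,0,0,1,1,1,3,2,1,2,2,1,0,0,1,0]
Step 13: delete omq at [2, 8, 11, 12, 14] -> counters=[1,0,1,1,1,0,0,0,0,1,1,2,1,1,1,2,1,0,0,1,0]
Step 14: insert v at [3, 5, 7, 11, 20] -> counters=[1,0,1,2,1,1,0,1,0,1,1,3,1,1,1,2,1,0,0,1,1]
Step 15: delete pyn at [11, 12, 15, 16, 19] -> counters=[1,0,1,2,1,1,0,1,0,1,1,2,0,1,1,1,0,0,0,0,1]
Step 16: insert xr at [0, 6, 8, 9, 17] -> counters=[2,0,1,2,1,1,1,1,1,2,1,2,0,1,1,1,0,1,0,0,1]
Step 17: delete xr at [0, 6, 8, 9, 17] -> counters=[1,0,1,2,1,1,0,1,0,1,1,2,0,1,1,1,0,0,0,0,1]
Step 18: insert b at [1, 2, 6, 10, 19] -> counters=[1,1,2,2,1,1,1,1,0,1,2,2,0,1,1,1,0,0,0,1,1]
Step 19: insert pyn at [11, 12, 15, 16, 19] -> counters=[1,1,2,2,1,1,1,1,0,1,2,3,1,1,1,2,1,0,0,2,1]
Query ftn: check counters[0]=1 counters[3]=2 counters[5]=1 counters[18]=0 counters[19]=2 -> no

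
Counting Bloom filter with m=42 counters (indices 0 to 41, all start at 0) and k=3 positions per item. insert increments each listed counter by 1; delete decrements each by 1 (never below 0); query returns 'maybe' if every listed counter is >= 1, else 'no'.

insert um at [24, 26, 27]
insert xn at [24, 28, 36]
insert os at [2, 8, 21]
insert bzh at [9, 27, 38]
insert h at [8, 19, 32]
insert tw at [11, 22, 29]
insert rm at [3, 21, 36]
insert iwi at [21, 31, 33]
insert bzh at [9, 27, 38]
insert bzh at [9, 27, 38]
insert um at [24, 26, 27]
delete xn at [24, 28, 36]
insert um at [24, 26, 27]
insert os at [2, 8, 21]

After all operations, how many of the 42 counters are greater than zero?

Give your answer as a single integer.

Answer: 17

Derivation:
Step 1: insert um at [24, 26, 27] -> counters=[0,0,0,0,0,0,0,0,0,0,0,0,0,0,0,0,0,0,0,0,0,0,0,0,1,0,1,1,0,0,0,0,0,0,0,0,0,0,0,0,0,0]
Step 2: insert xn at [24, 28, 36] -> counters=[0,0,0,0,0,0,0,0,0,0,0,0,0,0,0,0,0,0,0,0,0,0,0,0,2,0,1,1,1,0,0,0,0,0,0,0,1,0,0,0,0,0]
Step 3: insert os at [2, 8, 21] -> counters=[0,0,1,0,0,0,0,0,1,0,0,0,0,0,0,0,0,0,0,0,0,1,0,0,2,0,1,1,1,0,0,0,0,0,0,0,1,0,0,0,0,0]
Step 4: insert bzh at [9, 27, 38] -> counters=[0,0,1,0,0,0,0,0,1,1,0,0,0,0,0,0,0,0,0,0,0,1,0,0,2,0,1,2,1,0,0,0,0,0,0,0,1,0,1,0,0,0]
Step 5: insert h at [8, 19, 32] -> counters=[0,0,1,0,0,0,0,0,2,1,0,0,0,0,0,0,0,0,0,1,0,1,0,0,2,0,1,2,1,0,0,0,1,0,0,0,1,0,1,0,0,0]
Step 6: insert tw at [11, 22, 29] -> counters=[0,0,1,0,0,0,0,0,2,1,0,1,0,0,0,0,0,0,0,1,0,1,1,0,2,0,1,2,1,1,0,0,1,0,0,0,1,0,1,0,0,0]
Step 7: insert rm at [3, 21, 36] -> counters=[0,0,1,1,0,0,0,0,2,1,0,1,0,0,0,0,0,0,0,1,0,2,1,0,2,0,1,2,1,1,0,0,1,0,0,0,2,0,1,0,0,0]
Step 8: insert iwi at [21, 31, 33] -> counters=[0,0,1,1,0,0,0,0,2,1,0,1,0,0,0,0,0,0,0,1,0,3,1,0,2,0,1,2,1,1,0,1,1,1,0,0,2,0,1,0,0,0]
Step 9: insert bzh at [9, 27, 38] -> counters=[0,0,1,1,0,0,0,0,2,2,0,1,0,0,0,0,0,0,0,1,0,3,1,0,2,0,1,3,1,1,0,1,1,1,0,0,2,0,2,0,0,0]
Step 10: insert bzh at [9, 27, 38] -> counters=[0,0,1,1,0,0,0,0,2,3,0,1,0,0,0,0,0,0,0,1,0,3,1,0,2,0,1,4,1,1,0,1,1,1,0,0,2,0,3,0,0,0]
Step 11: insert um at [24, 26, 27] -> counters=[0,0,1,1,0,0,0,0,2,3,0,1,0,0,0,0,0,0,0,1,0,3,1,0,3,0,2,5,1,1,0,1,1,1,0,0,2,0,3,0,0,0]
Step 12: delete xn at [24, 28, 36] -> counters=[0,0,1,1,0,0,0,0,2,3,0,1,0,0,0,0,0,0,0,1,0,3,1,0,2,0,2,5,0,1,0,1,1,1,0,0,1,0,3,0,0,0]
Step 13: insert um at [24, 26, 27] -> counters=[0,0,1,1,0,0,0,0,2,3,0,1,0,0,0,0,0,0,0,1,0,3,1,0,3,0,3,6,0,1,0,1,1,1,0,0,1,0,3,0,0,0]
Step 14: insert os at [2, 8, 21] -> counters=[0,0,2,1,0,0,0,0,3,3,0,1,0,0,0,0,0,0,0,1,0,4,1,0,3,0,3,6,0,1,0,1,1,1,0,0,1,0,3,0,0,0]
Final counters=[0,0,2,1,0,0,0,0,3,3,0,1,0,0,0,0,0,0,0,1,0,4,1,0,3,0,3,6,0,1,0,1,1,1,0,0,1,0,3,0,0,0] -> 17 nonzero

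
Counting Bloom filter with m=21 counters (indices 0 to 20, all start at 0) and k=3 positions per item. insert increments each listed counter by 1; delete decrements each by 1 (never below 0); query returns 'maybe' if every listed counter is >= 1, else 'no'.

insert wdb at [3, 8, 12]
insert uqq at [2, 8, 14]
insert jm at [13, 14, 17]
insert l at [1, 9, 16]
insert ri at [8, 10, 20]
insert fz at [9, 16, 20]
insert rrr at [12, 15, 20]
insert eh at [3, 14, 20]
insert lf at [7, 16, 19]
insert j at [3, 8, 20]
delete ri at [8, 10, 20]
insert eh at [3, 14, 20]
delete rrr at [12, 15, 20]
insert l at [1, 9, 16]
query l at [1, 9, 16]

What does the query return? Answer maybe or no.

Step 1: insert wdb at [3, 8, 12] -> counters=[0,0,0,1,0,0,0,0,1,0,0,0,1,0,0,0,0,0,0,0,0]
Step 2: insert uqq at [2, 8, 14] -> counters=[0,0,1,1,0,0,0,0,2,0,0,0,1,0,1,0,0,0,0,0,0]
Step 3: insert jm at [13, 14, 17] -> counters=[0,0,1,1,0,0,0,0,2,0,0,0,1,1,2,0,0,1,0,0,0]
Step 4: insert l at [1, 9, 16] -> counters=[0,1,1,1,0,0,0,0,2,1,0,0,1,1,2,0,1,1,0,0,0]
Step 5: insert ri at [8, 10, 20] -> counters=[0,1,1,1,0,0,0,0,3,1,1,0,1,1,2,0,1,1,0,0,1]
Step 6: insert fz at [9, 16, 20] -> counters=[0,1,1,1,0,0,0,0,3,2,1,0,1,1,2,0,2,1,0,0,2]
Step 7: insert rrr at [12, 15, 20] -> counters=[0,1,1,1,0,0,0,0,3,2,1,0,2,1,2,1,2,1,0,0,3]
Step 8: insert eh at [3, 14, 20] -> counters=[0,1,1,2,0,0,0,0,3,2,1,0,2,1,3,1,2,1,0,0,4]
Step 9: insert lf at [7, 16, 19] -> counters=[0,1,1,2,0,0,0,1,3,2,1,0,2,1,3,1,3,1,0,1,4]
Step 10: insert j at [3, 8, 20] -> counters=[0,1,1,3,0,0,0,1,4,2,1,0,2,1,3,1,3,1,0,1,5]
Step 11: delete ri at [8, 10, 20] -> counters=[0,1,1,3,0,0,0,1,3,2,0,0,2,1,3,1,3,1,0,1,4]
Step 12: insert eh at [3, 14, 20] -> counters=[0,1,1,4,0,0,0,1,3,2,0,0,2,1,4,1,3,1,0,1,5]
Step 13: delete rrr at [12, 15, 20] -> counters=[0,1,1,4,0,0,0,1,3,2,0,0,1,1,4,0,3,1,0,1,4]
Step 14: insert l at [1, 9, 16] -> counters=[0,2,1,4,0,0,0,1,3,3,0,0,1,1,4,0,4,1,0,1,4]
Query l: check counters[1]=2 counters[9]=3 counters[16]=4 -> maybe

Answer: maybe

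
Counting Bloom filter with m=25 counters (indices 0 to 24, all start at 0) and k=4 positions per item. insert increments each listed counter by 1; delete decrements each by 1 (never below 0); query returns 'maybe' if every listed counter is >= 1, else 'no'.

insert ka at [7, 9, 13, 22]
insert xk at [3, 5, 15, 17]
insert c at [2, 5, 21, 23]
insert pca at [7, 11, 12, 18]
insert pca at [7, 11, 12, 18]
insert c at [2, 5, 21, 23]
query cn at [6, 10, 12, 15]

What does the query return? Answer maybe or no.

Answer: no

Derivation:
Step 1: insert ka at [7, 9, 13, 22] -> counters=[0,0,0,0,0,0,0,1,0,1,0,0,0,1,0,0,0,0,0,0,0,0,1,0,0]
Step 2: insert xk at [3, 5, 15, 17] -> counters=[0,0,0,1,0,1,0,1,0,1,0,0,0,1,0,1,0,1,0,0,0,0,1,0,0]
Step 3: insert c at [2, 5, 21, 23] -> counters=[0,0,1,1,0,2,0,1,0,1,0,0,0,1,0,1,0,1,0,0,0,1,1,1,0]
Step 4: insert pca at [7, 11, 12, 18] -> counters=[0,0,1,1,0,2,0,2,0,1,0,1,1,1,0,1,0,1,1,0,0,1,1,1,0]
Step 5: insert pca at [7, 11, 12, 18] -> counters=[0,0,1,1,0,2,0,3,0,1,0,2,2,1,0,1,0,1,2,0,0,1,1,1,0]
Step 6: insert c at [2, 5, 21, 23] -> counters=[0,0,2,1,0,3,0,3,0,1,0,2,2,1,0,1,0,1,2,0,0,2,1,2,0]
Query cn: check counters[6]=0 counters[10]=0 counters[12]=2 counters[15]=1 -> no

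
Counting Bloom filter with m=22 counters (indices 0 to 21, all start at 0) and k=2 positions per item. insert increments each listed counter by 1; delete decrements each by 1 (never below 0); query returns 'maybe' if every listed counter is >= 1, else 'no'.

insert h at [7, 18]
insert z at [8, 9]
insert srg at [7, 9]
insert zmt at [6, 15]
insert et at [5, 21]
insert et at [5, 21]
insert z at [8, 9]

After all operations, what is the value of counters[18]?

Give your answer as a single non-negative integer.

Step 1: insert h at [7, 18] -> counters=[0,0,0,0,0,0,0,1,0,0,0,0,0,0,0,0,0,0,1,0,0,0]
Step 2: insert z at [8, 9] -> counters=[0,0,0,0,0,0,0,1,1,1,0,0,0,0,0,0,0,0,1,0,0,0]
Step 3: insert srg at [7, 9] -> counters=[0,0,0,0,0,0,0,2,1,2,0,0,0,0,0,0,0,0,1,0,0,0]
Step 4: insert zmt at [6, 15] -> counters=[0,0,0,0,0,0,1,2,1,2,0,0,0,0,0,1,0,0,1,0,0,0]
Step 5: insert et at [5, 21] -> counters=[0,0,0,0,0,1,1,2,1,2,0,0,0,0,0,1,0,0,1,0,0,1]
Step 6: insert et at [5, 21] -> counters=[0,0,0,0,0,2,1,2,1,2,0,0,0,0,0,1,0,0,1,0,0,2]
Step 7: insert z at [8, 9] -> counters=[0,0,0,0,0,2,1,2,2,3,0,0,0,0,0,1,0,0,1,0,0,2]
Final counters=[0,0,0,0,0,2,1,2,2,3,0,0,0,0,0,1,0,0,1,0,0,2] -> counters[18]=1

Answer: 1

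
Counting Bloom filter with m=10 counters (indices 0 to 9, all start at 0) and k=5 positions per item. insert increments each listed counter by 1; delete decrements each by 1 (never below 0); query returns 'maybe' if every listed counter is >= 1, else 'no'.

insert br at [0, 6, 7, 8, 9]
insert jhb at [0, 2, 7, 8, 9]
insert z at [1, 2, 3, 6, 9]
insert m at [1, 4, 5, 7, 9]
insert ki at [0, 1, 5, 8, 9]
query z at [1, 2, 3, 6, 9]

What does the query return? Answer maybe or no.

Step 1: insert br at [0, 6, 7, 8, 9] -> counters=[1,0,0,0,0,0,1,1,1,1]
Step 2: insert jhb at [0, 2, 7, 8, 9] -> counters=[2,0,1,0,0,0,1,2,2,2]
Step 3: insert z at [1, 2, 3, 6, 9] -> counters=[2,1,2,1,0,0,2,2,2,3]
Step 4: insert m at [1, 4, 5, 7, 9] -> counters=[2,2,2,1,1,1,2,3,2,4]
Step 5: insert ki at [0, 1, 5, 8, 9] -> counters=[3,3,2,1,1,2,2,3,3,5]
Query z: check counters[1]=3 counters[2]=2 counters[3]=1 counters[6]=2 counters[9]=5 -> maybe

Answer: maybe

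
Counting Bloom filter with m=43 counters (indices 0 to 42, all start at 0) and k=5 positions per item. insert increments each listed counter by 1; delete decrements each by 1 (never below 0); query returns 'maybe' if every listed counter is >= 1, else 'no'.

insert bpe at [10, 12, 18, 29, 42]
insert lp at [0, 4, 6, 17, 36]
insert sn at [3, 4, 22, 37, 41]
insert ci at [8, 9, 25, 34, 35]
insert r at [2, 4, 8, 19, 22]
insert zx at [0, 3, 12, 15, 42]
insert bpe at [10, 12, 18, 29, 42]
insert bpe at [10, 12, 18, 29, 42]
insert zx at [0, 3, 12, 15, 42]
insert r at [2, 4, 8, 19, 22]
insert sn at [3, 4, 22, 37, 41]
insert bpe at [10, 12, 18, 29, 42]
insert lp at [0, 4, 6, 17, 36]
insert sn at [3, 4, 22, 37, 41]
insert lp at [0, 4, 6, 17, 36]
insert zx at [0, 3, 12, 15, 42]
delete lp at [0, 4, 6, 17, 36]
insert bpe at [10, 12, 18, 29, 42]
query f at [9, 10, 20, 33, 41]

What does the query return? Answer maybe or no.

Step 1: insert bpe at [10, 12, 18, 29, 42] -> counters=[0,0,0,0,0,0,0,0,0,0,1,0,1,0,0,0,0,0,1,0,0,0,0,0,0,0,0,0,0,1,0,0,0,0,0,0,0,0,0,0,0,0,1]
Step 2: insert lp at [0, 4, 6, 17, 36] -> counters=[1,0,0,0,1,0,1,0,0,0,1,0,1,0,0,0,0,1,1,0,0,0,0,0,0,0,0,0,0,1,0,0,0,0,0,0,1,0,0,0,0,0,1]
Step 3: insert sn at [3, 4, 22, 37, 41] -> counters=[1,0,0,1,2,0,1,0,0,0,1,0,1,0,0,0,0,1,1,0,0,0,1,0,0,0,0,0,0,1,0,0,0,0,0,0,1,1,0,0,0,1,1]
Step 4: insert ci at [8, 9, 25, 34, 35] -> counters=[1,0,0,1,2,0,1,0,1,1,1,0,1,0,0,0,0,1,1,0,0,0,1,0,0,1,0,0,0,1,0,0,0,0,1,1,1,1,0,0,0,1,1]
Step 5: insert r at [2, 4, 8, 19, 22] -> counters=[1,0,1,1,3,0,1,0,2,1,1,0,1,0,0,0,0,1,1,1,0,0,2,0,0,1,0,0,0,1,0,0,0,0,1,1,1,1,0,0,0,1,1]
Step 6: insert zx at [0, 3, 12, 15, 42] -> counters=[2,0,1,2,3,0,1,0,2,1,1,0,2,0,0,1,0,1,1,1,0,0,2,0,0,1,0,0,0,1,0,0,0,0,1,1,1,1,0,0,0,1,2]
Step 7: insert bpe at [10, 12, 18, 29, 42] -> counters=[2,0,1,2,3,0,1,0,2,1,2,0,3,0,0,1,0,1,2,1,0,0,2,0,0,1,0,0,0,2,0,0,0,0,1,1,1,1,0,0,0,1,3]
Step 8: insert bpe at [10, 12, 18, 29, 42] -> counters=[2,0,1,2,3,0,1,0,2,1,3,0,4,0,0,1,0,1,3,1,0,0,2,0,0,1,0,0,0,3,0,0,0,0,1,1,1,1,0,0,0,1,4]
Step 9: insert zx at [0, 3, 12, 15, 42] -> counters=[3,0,1,3,3,0,1,0,2,1,3,0,5,0,0,2,0,1,3,1,0,0,2,0,0,1,0,0,0,3,0,0,0,0,1,1,1,1,0,0,0,1,5]
Step 10: insert r at [2, 4, 8, 19, 22] -> counters=[3,0,2,3,4,0,1,0,3,1,3,0,5,0,0,2,0,1,3,2,0,0,3,0,0,1,0,0,0,3,0,0,0,0,1,1,1,1,0,0,0,1,5]
Step 11: insert sn at [3, 4, 22, 37, 41] -> counters=[3,0,2,4,5,0,1,0,3,1,3,0,5,0,0,2,0,1,3,2,0,0,4,0,0,1,0,0,0,3,0,0,0,0,1,1,1,2,0,0,0,2,5]
Step 12: insert bpe at [10, 12, 18, 29, 42] -> counters=[3,0,2,4,5,0,1,0,3,1,4,0,6,0,0,2,0,1,4,2,0,0,4,0,0,1,0,0,0,4,0,0,0,0,1,1,1,2,0,0,0,2,6]
Step 13: insert lp at [0, 4, 6, 17, 36] -> counters=[4,0,2,4,6,0,2,0,3,1,4,0,6,0,0,2,0,2,4,2,0,0,4,0,0,1,0,0,0,4,0,0,0,0,1,1,2,2,0,0,0,2,6]
Step 14: insert sn at [3, 4, 22, 37, 41] -> counters=[4,0,2,5,7,0,2,0,3,1,4,0,6,0,0,2,0,2,4,2,0,0,5,0,0,1,0,0,0,4,0,0,0,0,1,1,2,3,0,0,0,3,6]
Step 15: insert lp at [0, 4, 6, 17, 36] -> counters=[5,0,2,5,8,0,3,0,3,1,4,0,6,0,0,2,0,3,4,2,0,0,5,0,0,1,0,0,0,4,0,0,0,0,1,1,3,3,0,0,0,3,6]
Step 16: insert zx at [0, 3, 12, 15, 42] -> counters=[6,0,2,6,8,0,3,0,3,1,4,0,7,0,0,3,0,3,4,2,0,0,5,0,0,1,0,0,0,4,0,0,0,0,1,1,3,3,0,0,0,3,7]
Step 17: delete lp at [0, 4, 6, 17, 36] -> counters=[5,0,2,6,7,0,2,0,3,1,4,0,7,0,0,3,0,2,4,2,0,0,5,0,0,1,0,0,0,4,0,0,0,0,1,1,2,3,0,0,0,3,7]
Step 18: insert bpe at [10, 12, 18, 29, 42] -> counters=[5,0,2,6,7,0,2,0,3,1,5,0,8,0,0,3,0,2,5,2,0,0,5,0,0,1,0,0,0,5,0,0,0,0,1,1,2,3,0,0,0,3,8]
Query f: check counters[9]=1 counters[10]=5 counters[20]=0 counters[33]=0 counters[41]=3 -> no

Answer: no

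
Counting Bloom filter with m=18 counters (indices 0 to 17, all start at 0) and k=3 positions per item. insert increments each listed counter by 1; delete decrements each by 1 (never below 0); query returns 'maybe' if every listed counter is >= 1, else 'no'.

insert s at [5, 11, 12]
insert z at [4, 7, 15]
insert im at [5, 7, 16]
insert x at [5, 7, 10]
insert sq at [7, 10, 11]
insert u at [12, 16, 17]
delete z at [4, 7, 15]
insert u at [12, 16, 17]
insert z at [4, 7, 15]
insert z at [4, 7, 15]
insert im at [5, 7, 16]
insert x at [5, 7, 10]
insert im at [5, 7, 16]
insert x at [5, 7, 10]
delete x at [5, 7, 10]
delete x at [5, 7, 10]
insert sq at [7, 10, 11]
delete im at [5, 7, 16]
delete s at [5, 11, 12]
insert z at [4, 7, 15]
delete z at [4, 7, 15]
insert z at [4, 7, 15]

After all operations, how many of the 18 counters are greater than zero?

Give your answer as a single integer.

Answer: 9

Derivation:
Step 1: insert s at [5, 11, 12] -> counters=[0,0,0,0,0,1,0,0,0,0,0,1,1,0,0,0,0,0]
Step 2: insert z at [4, 7, 15] -> counters=[0,0,0,0,1,1,0,1,0,0,0,1,1,0,0,1,0,0]
Step 3: insert im at [5, 7, 16] -> counters=[0,0,0,0,1,2,0,2,0,0,0,1,1,0,0,1,1,0]
Step 4: insert x at [5, 7, 10] -> counters=[0,0,0,0,1,3,0,3,0,0,1,1,1,0,0,1,1,0]
Step 5: insert sq at [7, 10, 11] -> counters=[0,0,0,0,1,3,0,4,0,0,2,2,1,0,0,1,1,0]
Step 6: insert u at [12, 16, 17] -> counters=[0,0,0,0,1,3,0,4,0,0,2,2,2,0,0,1,2,1]
Step 7: delete z at [4, 7, 15] -> counters=[0,0,0,0,0,3,0,3,0,0,2,2,2,0,0,0,2,1]
Step 8: insert u at [12, 16, 17] -> counters=[0,0,0,0,0,3,0,3,0,0,2,2,3,0,0,0,3,2]
Step 9: insert z at [4, 7, 15] -> counters=[0,0,0,0,1,3,0,4,0,0,2,2,3,0,0,1,3,2]
Step 10: insert z at [4, 7, 15] -> counters=[0,0,0,0,2,3,0,5,0,0,2,2,3,0,0,2,3,2]
Step 11: insert im at [5, 7, 16] -> counters=[0,0,0,0,2,4,0,6,0,0,2,2,3,0,0,2,4,2]
Step 12: insert x at [5, 7, 10] -> counters=[0,0,0,0,2,5,0,7,0,0,3,2,3,0,0,2,4,2]
Step 13: insert im at [5, 7, 16] -> counters=[0,0,0,0,2,6,0,8,0,0,3,2,3,0,0,2,5,2]
Step 14: insert x at [5, 7, 10] -> counters=[0,0,0,0,2,7,0,9,0,0,4,2,3,0,0,2,5,2]
Step 15: delete x at [5, 7, 10] -> counters=[0,0,0,0,2,6,0,8,0,0,3,2,3,0,0,2,5,2]
Step 16: delete x at [5, 7, 10] -> counters=[0,0,0,0,2,5,0,7,0,0,2,2,3,0,0,2,5,2]
Step 17: insert sq at [7, 10, 11] -> counters=[0,0,0,0,2,5,0,8,0,0,3,3,3,0,0,2,5,2]
Step 18: delete im at [5, 7, 16] -> counters=[0,0,0,0,2,4,0,7,0,0,3,3,3,0,0,2,4,2]
Step 19: delete s at [5, 11, 12] -> counters=[0,0,0,0,2,3,0,7,0,0,3,2,2,0,0,2,4,2]
Step 20: insert z at [4, 7, 15] -> counters=[0,0,0,0,3,3,0,8,0,0,3,2,2,0,0,3,4,2]
Step 21: delete z at [4, 7, 15] -> counters=[0,0,0,0,2,3,0,7,0,0,3,2,2,0,0,2,4,2]
Step 22: insert z at [4, 7, 15] -> counters=[0,0,0,0,3,3,0,8,0,0,3,2,2,0,0,3,4,2]
Final counters=[0,0,0,0,3,3,0,8,0,0,3,2,2,0,0,3,4,2] -> 9 nonzero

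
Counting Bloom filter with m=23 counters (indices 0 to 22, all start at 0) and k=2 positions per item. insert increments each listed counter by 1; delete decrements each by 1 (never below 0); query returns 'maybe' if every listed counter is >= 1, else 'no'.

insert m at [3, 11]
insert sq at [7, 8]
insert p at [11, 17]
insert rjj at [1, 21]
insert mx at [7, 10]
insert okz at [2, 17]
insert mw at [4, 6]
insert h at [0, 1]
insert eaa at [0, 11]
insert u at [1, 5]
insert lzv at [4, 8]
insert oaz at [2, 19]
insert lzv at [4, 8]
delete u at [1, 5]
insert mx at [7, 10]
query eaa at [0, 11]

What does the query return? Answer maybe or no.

Answer: maybe

Derivation:
Step 1: insert m at [3, 11] -> counters=[0,0,0,1,0,0,0,0,0,0,0,1,0,0,0,0,0,0,0,0,0,0,0]
Step 2: insert sq at [7, 8] -> counters=[0,0,0,1,0,0,0,1,1,0,0,1,0,0,0,0,0,0,0,0,0,0,0]
Step 3: insert p at [11, 17] -> counters=[0,0,0,1,0,0,0,1,1,0,0,2,0,0,0,0,0,1,0,0,0,0,0]
Step 4: insert rjj at [1, 21] -> counters=[0,1,0,1,0,0,0,1,1,0,0,2,0,0,0,0,0,1,0,0,0,1,0]
Step 5: insert mx at [7, 10] -> counters=[0,1,0,1,0,0,0,2,1,0,1,2,0,0,0,0,0,1,0,0,0,1,0]
Step 6: insert okz at [2, 17] -> counters=[0,1,1,1,0,0,0,2,1,0,1,2,0,0,0,0,0,2,0,0,0,1,0]
Step 7: insert mw at [4, 6] -> counters=[0,1,1,1,1,0,1,2,1,0,1,2,0,0,0,0,0,2,0,0,0,1,0]
Step 8: insert h at [0, 1] -> counters=[1,2,1,1,1,0,1,2,1,0,1,2,0,0,0,0,0,2,0,0,0,1,0]
Step 9: insert eaa at [0, 11] -> counters=[2,2,1,1,1,0,1,2,1,0,1,3,0,0,0,0,0,2,0,0,0,1,0]
Step 10: insert u at [1, 5] -> counters=[2,3,1,1,1,1,1,2,1,0,1,3,0,0,0,0,0,2,0,0,0,1,0]
Step 11: insert lzv at [4, 8] -> counters=[2,3,1,1,2,1,1,2,2,0,1,3,0,0,0,0,0,2,0,0,0,1,0]
Step 12: insert oaz at [2, 19] -> counters=[2,3,2,1,2,1,1,2,2,0,1,3,0,0,0,0,0,2,0,1,0,1,0]
Step 13: insert lzv at [4, 8] -> counters=[2,3,2,1,3,1,1,2,3,0,1,3,0,0,0,0,0,2,0,1,0,1,0]
Step 14: delete u at [1, 5] -> counters=[2,2,2,1,3,0,1,2,3,0,1,3,0,0,0,0,0,2,0,1,0,1,0]
Step 15: insert mx at [7, 10] -> counters=[2,2,2,1,3,0,1,3,3,0,2,3,0,0,0,0,0,2,0,1,0,1,0]
Query eaa: check counters[0]=2 counters[11]=3 -> maybe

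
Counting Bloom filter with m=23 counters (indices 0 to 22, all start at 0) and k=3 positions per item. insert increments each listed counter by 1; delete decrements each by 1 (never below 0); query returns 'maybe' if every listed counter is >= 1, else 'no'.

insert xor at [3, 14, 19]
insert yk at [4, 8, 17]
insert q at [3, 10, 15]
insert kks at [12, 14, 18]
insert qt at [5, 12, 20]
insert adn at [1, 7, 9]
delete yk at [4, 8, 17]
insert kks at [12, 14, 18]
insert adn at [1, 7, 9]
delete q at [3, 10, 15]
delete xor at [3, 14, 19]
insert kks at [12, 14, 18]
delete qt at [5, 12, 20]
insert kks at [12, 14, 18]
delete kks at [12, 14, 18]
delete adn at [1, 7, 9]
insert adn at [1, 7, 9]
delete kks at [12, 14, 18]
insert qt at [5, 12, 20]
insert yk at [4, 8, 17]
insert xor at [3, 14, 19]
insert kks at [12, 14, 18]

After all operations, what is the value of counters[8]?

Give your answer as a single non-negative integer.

Answer: 1

Derivation:
Step 1: insert xor at [3, 14, 19] -> counters=[0,0,0,1,0,0,0,0,0,0,0,0,0,0,1,0,0,0,0,1,0,0,0]
Step 2: insert yk at [4, 8, 17] -> counters=[0,0,0,1,1,0,0,0,1,0,0,0,0,0,1,0,0,1,0,1,0,0,0]
Step 3: insert q at [3, 10, 15] -> counters=[0,0,0,2,1,0,0,0,1,0,1,0,0,0,1,1,0,1,0,1,0,0,0]
Step 4: insert kks at [12, 14, 18] -> counters=[0,0,0,2,1,0,0,0,1,0,1,0,1,0,2,1,0,1,1,1,0,0,0]
Step 5: insert qt at [5, 12, 20] -> counters=[0,0,0,2,1,1,0,0,1,0,1,0,2,0,2,1,0,1,1,1,1,0,0]
Step 6: insert adn at [1, 7, 9] -> counters=[0,1,0,2,1,1,0,1,1,1,1,0,2,0,2,1,0,1,1,1,1,0,0]
Step 7: delete yk at [4, 8, 17] -> counters=[0,1,0,2,0,1,0,1,0,1,1,0,2,0,2,1,0,0,1,1,1,0,0]
Step 8: insert kks at [12, 14, 18] -> counters=[0,1,0,2,0,1,0,1,0,1,1,0,3,0,3,1,0,0,2,1,1,0,0]
Step 9: insert adn at [1, 7, 9] -> counters=[0,2,0,2,0,1,0,2,0,2,1,0,3,0,3,1,0,0,2,1,1,0,0]
Step 10: delete q at [3, 10, 15] -> counters=[0,2,0,1,0,1,0,2,0,2,0,0,3,0,3,0,0,0,2,1,1,0,0]
Step 11: delete xor at [3, 14, 19] -> counters=[0,2,0,0,0,1,0,2,0,2,0,0,3,0,2,0,0,0,2,0,1,0,0]
Step 12: insert kks at [12, 14, 18] -> counters=[0,2,0,0,0,1,0,2,0,2,0,0,4,0,3,0,0,0,3,0,1,0,0]
Step 13: delete qt at [5, 12, 20] -> counters=[0,2,0,0,0,0,0,2,0,2,0,0,3,0,3,0,0,0,3,0,0,0,0]
Step 14: insert kks at [12, 14, 18] -> counters=[0,2,0,0,0,0,0,2,0,2,0,0,4,0,4,0,0,0,4,0,0,0,0]
Step 15: delete kks at [12, 14, 18] -> counters=[0,2,0,0,0,0,0,2,0,2,0,0,3,0,3,0,0,0,3,0,0,0,0]
Step 16: delete adn at [1, 7, 9] -> counters=[0,1,0,0,0,0,0,1,0,1,0,0,3,0,3,0,0,0,3,0,0,0,0]
Step 17: insert adn at [1, 7, 9] -> counters=[0,2,0,0,0,0,0,2,0,2,0,0,3,0,3,0,0,0,3,0,0,0,0]
Step 18: delete kks at [12, 14, 18] -> counters=[0,2,0,0,0,0,0,2,0,2,0,0,2,0,2,0,0,0,2,0,0,0,0]
Step 19: insert qt at [5, 12, 20] -> counters=[0,2,0,0,0,1,0,2,0,2,0,0,3,0,2,0,0,0,2,0,1,0,0]
Step 20: insert yk at [4, 8, 17] -> counters=[0,2,0,0,1,1,0,2,1,2,0,0,3,0,2,0,0,1,2,0,1,0,0]
Step 21: insert xor at [3, 14, 19] -> counters=[0,2,0,1,1,1,0,2,1,2,0,0,3,0,3,0,0,1,2,1,1,0,0]
Step 22: insert kks at [12, 14, 18] -> counters=[0,2,0,1,1,1,0,2,1,2,0,0,4,0,4,0,0,1,3,1,1,0,0]
Final counters=[0,2,0,1,1,1,0,2,1,2,0,0,4,0,4,0,0,1,3,1,1,0,0] -> counters[8]=1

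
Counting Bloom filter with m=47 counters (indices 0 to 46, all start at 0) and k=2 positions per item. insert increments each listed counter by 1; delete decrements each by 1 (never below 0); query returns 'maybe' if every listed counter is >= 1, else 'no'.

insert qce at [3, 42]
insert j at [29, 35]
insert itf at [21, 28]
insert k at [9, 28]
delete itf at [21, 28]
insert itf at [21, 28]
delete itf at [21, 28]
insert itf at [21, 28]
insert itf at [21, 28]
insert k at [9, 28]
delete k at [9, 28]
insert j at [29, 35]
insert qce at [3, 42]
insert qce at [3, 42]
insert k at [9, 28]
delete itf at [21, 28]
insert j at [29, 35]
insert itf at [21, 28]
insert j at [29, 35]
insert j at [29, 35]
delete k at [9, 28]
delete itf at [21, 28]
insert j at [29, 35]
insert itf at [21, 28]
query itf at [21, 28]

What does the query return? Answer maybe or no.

Answer: maybe

Derivation:
Step 1: insert qce at [3, 42] -> counters=[0,0,0,1,0,0,0,0,0,0,0,0,0,0,0,0,0,0,0,0,0,0,0,0,0,0,0,0,0,0,0,0,0,0,0,0,0,0,0,0,0,0,1,0,0,0,0]
Step 2: insert j at [29, 35] -> counters=[0,0,0,1,0,0,0,0,0,0,0,0,0,0,0,0,0,0,0,0,0,0,0,0,0,0,0,0,0,1,0,0,0,0,0,1,0,0,0,0,0,0,1,0,0,0,0]
Step 3: insert itf at [21, 28] -> counters=[0,0,0,1,0,0,0,0,0,0,0,0,0,0,0,0,0,0,0,0,0,1,0,0,0,0,0,0,1,1,0,0,0,0,0,1,0,0,0,0,0,0,1,0,0,0,0]
Step 4: insert k at [9, 28] -> counters=[0,0,0,1,0,0,0,0,0,1,0,0,0,0,0,0,0,0,0,0,0,1,0,0,0,0,0,0,2,1,0,0,0,0,0,1,0,0,0,0,0,0,1,0,0,0,0]
Step 5: delete itf at [21, 28] -> counters=[0,0,0,1,0,0,0,0,0,1,0,0,0,0,0,0,0,0,0,0,0,0,0,0,0,0,0,0,1,1,0,0,0,0,0,1,0,0,0,0,0,0,1,0,0,0,0]
Step 6: insert itf at [21, 28] -> counters=[0,0,0,1,0,0,0,0,0,1,0,0,0,0,0,0,0,0,0,0,0,1,0,0,0,0,0,0,2,1,0,0,0,0,0,1,0,0,0,0,0,0,1,0,0,0,0]
Step 7: delete itf at [21, 28] -> counters=[0,0,0,1,0,0,0,0,0,1,0,0,0,0,0,0,0,0,0,0,0,0,0,0,0,0,0,0,1,1,0,0,0,0,0,1,0,0,0,0,0,0,1,0,0,0,0]
Step 8: insert itf at [21, 28] -> counters=[0,0,0,1,0,0,0,0,0,1,0,0,0,0,0,0,0,0,0,0,0,1,0,0,0,0,0,0,2,1,0,0,0,0,0,1,0,0,0,0,0,0,1,0,0,0,0]
Step 9: insert itf at [21, 28] -> counters=[0,0,0,1,0,0,0,0,0,1,0,0,0,0,0,0,0,0,0,0,0,2,0,0,0,0,0,0,3,1,0,0,0,0,0,1,0,0,0,0,0,0,1,0,0,0,0]
Step 10: insert k at [9, 28] -> counters=[0,0,0,1,0,0,0,0,0,2,0,0,0,0,0,0,0,0,0,0,0,2,0,0,0,0,0,0,4,1,0,0,0,0,0,1,0,0,0,0,0,0,1,0,0,0,0]
Step 11: delete k at [9, 28] -> counters=[0,0,0,1,0,0,0,0,0,1,0,0,0,0,0,0,0,0,0,0,0,2,0,0,0,0,0,0,3,1,0,0,0,0,0,1,0,0,0,0,0,0,1,0,0,0,0]
Step 12: insert j at [29, 35] -> counters=[0,0,0,1,0,0,0,0,0,1,0,0,0,0,0,0,0,0,0,0,0,2,0,0,0,0,0,0,3,2,0,0,0,0,0,2,0,0,0,0,0,0,1,0,0,0,0]
Step 13: insert qce at [3, 42] -> counters=[0,0,0,2,0,0,0,0,0,1,0,0,0,0,0,0,0,0,0,0,0,2,0,0,0,0,0,0,3,2,0,0,0,0,0,2,0,0,0,0,0,0,2,0,0,0,0]
Step 14: insert qce at [3, 42] -> counters=[0,0,0,3,0,0,0,0,0,1,0,0,0,0,0,0,0,0,0,0,0,2,0,0,0,0,0,0,3,2,0,0,0,0,0,2,0,0,0,0,0,0,3,0,0,0,0]
Step 15: insert k at [9, 28] -> counters=[0,0,0,3,0,0,0,0,0,2,0,0,0,0,0,0,0,0,0,0,0,2,0,0,0,0,0,0,4,2,0,0,0,0,0,2,0,0,0,0,0,0,3,0,0,0,0]
Step 16: delete itf at [21, 28] -> counters=[0,0,0,3,0,0,0,0,0,2,0,0,0,0,0,0,0,0,0,0,0,1,0,0,0,0,0,0,3,2,0,0,0,0,0,2,0,0,0,0,0,0,3,0,0,0,0]
Step 17: insert j at [29, 35] -> counters=[0,0,0,3,0,0,0,0,0,2,0,0,0,0,0,0,0,0,0,0,0,1,0,0,0,0,0,0,3,3,0,0,0,0,0,3,0,0,0,0,0,0,3,0,0,0,0]
Step 18: insert itf at [21, 28] -> counters=[0,0,0,3,0,0,0,0,0,2,0,0,0,0,0,0,0,0,0,0,0,2,0,0,0,0,0,0,4,3,0,0,0,0,0,3,0,0,0,0,0,0,3,0,0,0,0]
Step 19: insert j at [29, 35] -> counters=[0,0,0,3,0,0,0,0,0,2,0,0,0,0,0,0,0,0,0,0,0,2,0,0,0,0,0,0,4,4,0,0,0,0,0,4,0,0,0,0,0,0,3,0,0,0,0]
Step 20: insert j at [29, 35] -> counters=[0,0,0,3,0,0,0,0,0,2,0,0,0,0,0,0,0,0,0,0,0,2,0,0,0,0,0,0,4,5,0,0,0,0,0,5,0,0,0,0,0,0,3,0,0,0,0]
Step 21: delete k at [9, 28] -> counters=[0,0,0,3,0,0,0,0,0,1,0,0,0,0,0,0,0,0,0,0,0,2,0,0,0,0,0,0,3,5,0,0,0,0,0,5,0,0,0,0,0,0,3,0,0,0,0]
Step 22: delete itf at [21, 28] -> counters=[0,0,0,3,0,0,0,0,0,1,0,0,0,0,0,0,0,0,0,0,0,1,0,0,0,0,0,0,2,5,0,0,0,0,0,5,0,0,0,0,0,0,3,0,0,0,0]
Step 23: insert j at [29, 35] -> counters=[0,0,0,3,0,0,0,0,0,1,0,0,0,0,0,0,0,0,0,0,0,1,0,0,0,0,0,0,2,6,0,0,0,0,0,6,0,0,0,0,0,0,3,0,0,0,0]
Step 24: insert itf at [21, 28] -> counters=[0,0,0,3,0,0,0,0,0,1,0,0,0,0,0,0,0,0,0,0,0,2,0,0,0,0,0,0,3,6,0,0,0,0,0,6,0,0,0,0,0,0,3,0,0,0,0]
Query itf: check counters[21]=2 counters[28]=3 -> maybe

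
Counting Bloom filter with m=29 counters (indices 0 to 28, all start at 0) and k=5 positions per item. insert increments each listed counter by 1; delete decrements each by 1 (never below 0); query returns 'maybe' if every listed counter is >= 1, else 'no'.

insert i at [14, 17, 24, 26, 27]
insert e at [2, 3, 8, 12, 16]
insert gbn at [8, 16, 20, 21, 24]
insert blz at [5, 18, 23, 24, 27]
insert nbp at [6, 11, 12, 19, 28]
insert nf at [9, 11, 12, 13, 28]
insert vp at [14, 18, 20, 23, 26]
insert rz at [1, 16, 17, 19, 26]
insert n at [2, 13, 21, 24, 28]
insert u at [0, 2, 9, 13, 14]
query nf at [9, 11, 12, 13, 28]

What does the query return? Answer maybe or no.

Step 1: insert i at [14, 17, 24, 26, 27] -> counters=[0,0,0,0,0,0,0,0,0,0,0,0,0,0,1,0,0,1,0,0,0,0,0,0,1,0,1,1,0]
Step 2: insert e at [2, 3, 8, 12, 16] -> counters=[0,0,1,1,0,0,0,0,1,0,0,0,1,0,1,0,1,1,0,0,0,0,0,0,1,0,1,1,0]
Step 3: insert gbn at [8, 16, 20, 21, 24] -> counters=[0,0,1,1,0,0,0,0,2,0,0,0,1,0,1,0,2,1,0,0,1,1,0,0,2,0,1,1,0]
Step 4: insert blz at [5, 18, 23, 24, 27] -> counters=[0,0,1,1,0,1,0,0,2,0,0,0,1,0,1,0,2,1,1,0,1,1,0,1,3,0,1,2,0]
Step 5: insert nbp at [6, 11, 12, 19, 28] -> counters=[0,0,1,1,0,1,1,0,2,0,0,1,2,0,1,0,2,1,1,1,1,1,0,1,3,0,1,2,1]
Step 6: insert nf at [9, 11, 12, 13, 28] -> counters=[0,0,1,1,0,1,1,0,2,1,0,2,3,1,1,0,2,1,1,1,1,1,0,1,3,0,1,2,2]
Step 7: insert vp at [14, 18, 20, 23, 26] -> counters=[0,0,1,1,0,1,1,0,2,1,0,2,3,1,2,0,2,1,2,1,2,1,0,2,3,0,2,2,2]
Step 8: insert rz at [1, 16, 17, 19, 26] -> counters=[0,1,1,1,0,1,1,0,2,1,0,2,3,1,2,0,3,2,2,2,2,1,0,2,3,0,3,2,2]
Step 9: insert n at [2, 13, 21, 24, 28] -> counters=[0,1,2,1,0,1,1,0,2,1,0,2,3,2,2,0,3,2,2,2,2,2,0,2,4,0,3,2,3]
Step 10: insert u at [0, 2, 9, 13, 14] -> counters=[1,1,3,1,0,1,1,0,2,2,0,2,3,3,3,0,3,2,2,2,2,2,0,2,4,0,3,2,3]
Query nf: check counters[9]=2 counters[11]=2 counters[12]=3 counters[13]=3 counters[28]=3 -> maybe

Answer: maybe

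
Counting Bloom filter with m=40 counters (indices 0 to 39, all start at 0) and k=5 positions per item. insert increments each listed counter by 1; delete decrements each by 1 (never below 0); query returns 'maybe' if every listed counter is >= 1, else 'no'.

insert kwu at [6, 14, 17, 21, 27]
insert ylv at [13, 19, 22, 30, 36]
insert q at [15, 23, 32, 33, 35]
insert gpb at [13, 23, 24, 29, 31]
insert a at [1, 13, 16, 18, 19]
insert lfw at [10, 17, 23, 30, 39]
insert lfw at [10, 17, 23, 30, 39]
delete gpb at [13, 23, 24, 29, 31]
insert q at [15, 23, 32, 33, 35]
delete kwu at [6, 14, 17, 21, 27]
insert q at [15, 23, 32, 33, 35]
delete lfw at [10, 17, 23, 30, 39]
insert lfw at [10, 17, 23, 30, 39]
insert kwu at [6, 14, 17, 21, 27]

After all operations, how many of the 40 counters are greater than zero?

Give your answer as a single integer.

Answer: 20

Derivation:
Step 1: insert kwu at [6, 14, 17, 21, 27] -> counters=[0,0,0,0,0,0,1,0,0,0,0,0,0,0,1,0,0,1,0,0,0,1,0,0,0,0,0,1,0,0,0,0,0,0,0,0,0,0,0,0]
Step 2: insert ylv at [13, 19, 22, 30, 36] -> counters=[0,0,0,0,0,0,1,0,0,0,0,0,0,1,1,0,0,1,0,1,0,1,1,0,0,0,0,1,0,0,1,0,0,0,0,0,1,0,0,0]
Step 3: insert q at [15, 23, 32, 33, 35] -> counters=[0,0,0,0,0,0,1,0,0,0,0,0,0,1,1,1,0,1,0,1,0,1,1,1,0,0,0,1,0,0,1,0,1,1,0,1,1,0,0,0]
Step 4: insert gpb at [13, 23, 24, 29, 31] -> counters=[0,0,0,0,0,0,1,0,0,0,0,0,0,2,1,1,0,1,0,1,0,1,1,2,1,0,0,1,0,1,1,1,1,1,0,1,1,0,0,0]
Step 5: insert a at [1, 13, 16, 18, 19] -> counters=[0,1,0,0,0,0,1,0,0,0,0,0,0,3,1,1,1,1,1,2,0,1,1,2,1,0,0,1,0,1,1,1,1,1,0,1,1,0,0,0]
Step 6: insert lfw at [10, 17, 23, 30, 39] -> counters=[0,1,0,0,0,0,1,0,0,0,1,0,0,3,1,1,1,2,1,2,0,1,1,3,1,0,0,1,0,1,2,1,1,1,0,1,1,0,0,1]
Step 7: insert lfw at [10, 17, 23, 30, 39] -> counters=[0,1,0,0,0,0,1,0,0,0,2,0,0,3,1,1,1,3,1,2,0,1,1,4,1,0,0,1,0,1,3,1,1,1,0,1,1,0,0,2]
Step 8: delete gpb at [13, 23, 24, 29, 31] -> counters=[0,1,0,0,0,0,1,0,0,0,2,0,0,2,1,1,1,3,1,2,0,1,1,3,0,0,0,1,0,0,3,0,1,1,0,1,1,0,0,2]
Step 9: insert q at [15, 23, 32, 33, 35] -> counters=[0,1,0,0,0,0,1,0,0,0,2,0,0,2,1,2,1,3,1,2,0,1,1,4,0,0,0,1,0,0,3,0,2,2,0,2,1,0,0,2]
Step 10: delete kwu at [6, 14, 17, 21, 27] -> counters=[0,1,0,0,0,0,0,0,0,0,2,0,0,2,0,2,1,2,1,2,0,0,1,4,0,0,0,0,0,0,3,0,2,2,0,2,1,0,0,2]
Step 11: insert q at [15, 23, 32, 33, 35] -> counters=[0,1,0,0,0,0,0,0,0,0,2,0,0,2,0,3,1,2,1,2,0,0,1,5,0,0,0,0,0,0,3,0,3,3,0,3,1,0,0,2]
Step 12: delete lfw at [10, 17, 23, 30, 39] -> counters=[0,1,0,0,0,0,0,0,0,0,1,0,0,2,0,3,1,1,1,2,0,0,1,4,0,0,0,0,0,0,2,0,3,3,0,3,1,0,0,1]
Step 13: insert lfw at [10, 17, 23, 30, 39] -> counters=[0,1,0,0,0,0,0,0,0,0,2,0,0,2,0,3,1,2,1,2,0,0,1,5,0,0,0,0,0,0,3,0,3,3,0,3,1,0,0,2]
Step 14: insert kwu at [6, 14, 17, 21, 27] -> counters=[0,1,0,0,0,0,1,0,0,0,2,0,0,2,1,3,1,3,1,2,0,1,1,5,0,0,0,1,0,0,3,0,3,3,0,3,1,0,0,2]
Final counters=[0,1,0,0,0,0,1,0,0,0,2,0,0,2,1,3,1,3,1,2,0,1,1,5,0,0,0,1,0,0,3,0,3,3,0,3,1,0,0,2] -> 20 nonzero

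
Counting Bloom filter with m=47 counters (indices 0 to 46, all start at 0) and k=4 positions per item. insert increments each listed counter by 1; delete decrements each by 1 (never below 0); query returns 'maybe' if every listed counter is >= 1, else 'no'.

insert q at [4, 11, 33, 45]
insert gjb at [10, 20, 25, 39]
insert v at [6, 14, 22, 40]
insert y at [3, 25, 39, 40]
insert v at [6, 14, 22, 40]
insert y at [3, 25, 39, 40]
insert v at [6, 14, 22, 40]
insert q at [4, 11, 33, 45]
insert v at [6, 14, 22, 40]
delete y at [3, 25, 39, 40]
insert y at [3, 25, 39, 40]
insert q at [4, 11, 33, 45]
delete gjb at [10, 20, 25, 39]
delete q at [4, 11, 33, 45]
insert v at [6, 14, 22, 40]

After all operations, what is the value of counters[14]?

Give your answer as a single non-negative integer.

Step 1: insert q at [4, 11, 33, 45] -> counters=[0,0,0,0,1,0,0,0,0,0,0,1,0,0,0,0,0,0,0,0,0,0,0,0,0,0,0,0,0,0,0,0,0,1,0,0,0,0,0,0,0,0,0,0,0,1,0]
Step 2: insert gjb at [10, 20, 25, 39] -> counters=[0,0,0,0,1,0,0,0,0,0,1,1,0,0,0,0,0,0,0,0,1,0,0,0,0,1,0,0,0,0,0,0,0,1,0,0,0,0,0,1,0,0,0,0,0,1,0]
Step 3: insert v at [6, 14, 22, 40] -> counters=[0,0,0,0,1,0,1,0,0,0,1,1,0,0,1,0,0,0,0,0,1,0,1,0,0,1,0,0,0,0,0,0,0,1,0,0,0,0,0,1,1,0,0,0,0,1,0]
Step 4: insert y at [3, 25, 39, 40] -> counters=[0,0,0,1,1,0,1,0,0,0,1,1,0,0,1,0,0,0,0,0,1,0,1,0,0,2,0,0,0,0,0,0,0,1,0,0,0,0,0,2,2,0,0,0,0,1,0]
Step 5: insert v at [6, 14, 22, 40] -> counters=[0,0,0,1,1,0,2,0,0,0,1,1,0,0,2,0,0,0,0,0,1,0,2,0,0,2,0,0,0,0,0,0,0,1,0,0,0,0,0,2,3,0,0,0,0,1,0]
Step 6: insert y at [3, 25, 39, 40] -> counters=[0,0,0,2,1,0,2,0,0,0,1,1,0,0,2,0,0,0,0,0,1,0,2,0,0,3,0,0,0,0,0,0,0,1,0,0,0,0,0,3,4,0,0,0,0,1,0]
Step 7: insert v at [6, 14, 22, 40] -> counters=[0,0,0,2,1,0,3,0,0,0,1,1,0,0,3,0,0,0,0,0,1,0,3,0,0,3,0,0,0,0,0,0,0,1,0,0,0,0,0,3,5,0,0,0,0,1,0]
Step 8: insert q at [4, 11, 33, 45] -> counters=[0,0,0,2,2,0,3,0,0,0,1,2,0,0,3,0,0,0,0,0,1,0,3,0,0,3,0,0,0,0,0,0,0,2,0,0,0,0,0,3,5,0,0,0,0,2,0]
Step 9: insert v at [6, 14, 22, 40] -> counters=[0,0,0,2,2,0,4,0,0,0,1,2,0,0,4,0,0,0,0,0,1,0,4,0,0,3,0,0,0,0,0,0,0,2,0,0,0,0,0,3,6,0,0,0,0,2,0]
Step 10: delete y at [3, 25, 39, 40] -> counters=[0,0,0,1,2,0,4,0,0,0,1,2,0,0,4,0,0,0,0,0,1,0,4,0,0,2,0,0,0,0,0,0,0,2,0,0,0,0,0,2,5,0,0,0,0,2,0]
Step 11: insert y at [3, 25, 39, 40] -> counters=[0,0,0,2,2,0,4,0,0,0,1,2,0,0,4,0,0,0,0,0,1,0,4,0,0,3,0,0,0,0,0,0,0,2,0,0,0,0,0,3,6,0,0,0,0,2,0]
Step 12: insert q at [4, 11, 33, 45] -> counters=[0,0,0,2,3,0,4,0,0,0,1,3,0,0,4,0,0,0,0,0,1,0,4,0,0,3,0,0,0,0,0,0,0,3,0,0,0,0,0,3,6,0,0,0,0,3,0]
Step 13: delete gjb at [10, 20, 25, 39] -> counters=[0,0,0,2,3,0,4,0,0,0,0,3,0,0,4,0,0,0,0,0,0,0,4,0,0,2,0,0,0,0,0,0,0,3,0,0,0,0,0,2,6,0,0,0,0,3,0]
Step 14: delete q at [4, 11, 33, 45] -> counters=[0,0,0,2,2,0,4,0,0,0,0,2,0,0,4,0,0,0,0,0,0,0,4,0,0,2,0,0,0,0,0,0,0,2,0,0,0,0,0,2,6,0,0,0,0,2,0]
Step 15: insert v at [6, 14, 22, 40] -> counters=[0,0,0,2,2,0,5,0,0,0,0,2,0,0,5,0,0,0,0,0,0,0,5,0,0,2,0,0,0,0,0,0,0,2,0,0,0,0,0,2,7,0,0,0,0,2,0]
Final counters=[0,0,0,2,2,0,5,0,0,0,0,2,0,0,5,0,0,0,0,0,0,0,5,0,0,2,0,0,0,0,0,0,0,2,0,0,0,0,0,2,7,0,0,0,0,2,0] -> counters[14]=5

Answer: 5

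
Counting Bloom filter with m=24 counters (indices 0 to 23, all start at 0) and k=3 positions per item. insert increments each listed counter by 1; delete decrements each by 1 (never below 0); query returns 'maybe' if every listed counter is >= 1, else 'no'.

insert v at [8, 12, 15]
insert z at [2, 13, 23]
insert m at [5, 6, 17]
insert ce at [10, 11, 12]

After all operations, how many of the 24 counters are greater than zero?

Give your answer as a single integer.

Step 1: insert v at [8, 12, 15] -> counters=[0,0,0,0,0,0,0,0,1,0,0,0,1,0,0,1,0,0,0,0,0,0,0,0]
Step 2: insert z at [2, 13, 23] -> counters=[0,0,1,0,0,0,0,0,1,0,0,0,1,1,0,1,0,0,0,0,0,0,0,1]
Step 3: insert m at [5, 6, 17] -> counters=[0,0,1,0,0,1,1,0,1,0,0,0,1,1,0,1,0,1,0,0,0,0,0,1]
Step 4: insert ce at [10, 11, 12] -> counters=[0,0,1,0,0,1,1,0,1,0,1,1,2,1,0,1,0,1,0,0,0,0,0,1]
Final counters=[0,0,1,0,0,1,1,0,1,0,1,1,2,1,0,1,0,1,0,0,0,0,0,1] -> 11 nonzero

Answer: 11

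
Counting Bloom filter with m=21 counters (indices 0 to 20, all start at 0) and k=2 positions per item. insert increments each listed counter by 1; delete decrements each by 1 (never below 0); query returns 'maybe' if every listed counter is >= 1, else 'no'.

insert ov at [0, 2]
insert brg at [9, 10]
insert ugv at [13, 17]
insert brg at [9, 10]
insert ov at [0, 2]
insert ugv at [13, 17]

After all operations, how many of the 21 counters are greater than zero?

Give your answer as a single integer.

Answer: 6

Derivation:
Step 1: insert ov at [0, 2] -> counters=[1,0,1,0,0,0,0,0,0,0,0,0,0,0,0,0,0,0,0,0,0]
Step 2: insert brg at [9, 10] -> counters=[1,0,1,0,0,0,0,0,0,1,1,0,0,0,0,0,0,0,0,0,0]
Step 3: insert ugv at [13, 17] -> counters=[1,0,1,0,0,0,0,0,0,1,1,0,0,1,0,0,0,1,0,0,0]
Step 4: insert brg at [9, 10] -> counters=[1,0,1,0,0,0,0,0,0,2,2,0,0,1,0,0,0,1,0,0,0]
Step 5: insert ov at [0, 2] -> counters=[2,0,2,0,0,0,0,0,0,2,2,0,0,1,0,0,0,1,0,0,0]
Step 6: insert ugv at [13, 17] -> counters=[2,0,2,0,0,0,0,0,0,2,2,0,0,2,0,0,0,2,0,0,0]
Final counters=[2,0,2,0,0,0,0,0,0,2,2,0,0,2,0,0,0,2,0,0,0] -> 6 nonzero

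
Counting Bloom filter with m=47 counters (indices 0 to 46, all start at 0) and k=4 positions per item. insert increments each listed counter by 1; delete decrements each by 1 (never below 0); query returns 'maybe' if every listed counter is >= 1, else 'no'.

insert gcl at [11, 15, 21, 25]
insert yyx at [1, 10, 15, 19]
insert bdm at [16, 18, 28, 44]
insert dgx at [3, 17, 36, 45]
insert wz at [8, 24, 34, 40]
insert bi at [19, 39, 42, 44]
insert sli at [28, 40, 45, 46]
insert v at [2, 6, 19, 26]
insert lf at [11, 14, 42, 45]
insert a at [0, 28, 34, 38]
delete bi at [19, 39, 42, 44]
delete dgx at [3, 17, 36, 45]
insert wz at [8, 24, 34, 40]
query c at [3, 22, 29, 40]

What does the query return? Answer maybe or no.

Step 1: insert gcl at [11, 15, 21, 25] -> counters=[0,0,0,0,0,0,0,0,0,0,0,1,0,0,0,1,0,0,0,0,0,1,0,0,0,1,0,0,0,0,0,0,0,0,0,0,0,0,0,0,0,0,0,0,0,0,0]
Step 2: insert yyx at [1, 10, 15, 19] -> counters=[0,1,0,0,0,0,0,0,0,0,1,1,0,0,0,2,0,0,0,1,0,1,0,0,0,1,0,0,0,0,0,0,0,0,0,0,0,0,0,0,0,0,0,0,0,0,0]
Step 3: insert bdm at [16, 18, 28, 44] -> counters=[0,1,0,0,0,0,0,0,0,0,1,1,0,0,0,2,1,0,1,1,0,1,0,0,0,1,0,0,1,0,0,0,0,0,0,0,0,0,0,0,0,0,0,0,1,0,0]
Step 4: insert dgx at [3, 17, 36, 45] -> counters=[0,1,0,1,0,0,0,0,0,0,1,1,0,0,0,2,1,1,1,1,0,1,0,0,0,1,0,0,1,0,0,0,0,0,0,0,1,0,0,0,0,0,0,0,1,1,0]
Step 5: insert wz at [8, 24, 34, 40] -> counters=[0,1,0,1,0,0,0,0,1,0,1,1,0,0,0,2,1,1,1,1,0,1,0,0,1,1,0,0,1,0,0,0,0,0,1,0,1,0,0,0,1,0,0,0,1,1,0]
Step 6: insert bi at [19, 39, 42, 44] -> counters=[0,1,0,1,0,0,0,0,1,0,1,1,0,0,0,2,1,1,1,2,0,1,0,0,1,1,0,0,1,0,0,0,0,0,1,0,1,0,0,1,1,0,1,0,2,1,0]
Step 7: insert sli at [28, 40, 45, 46] -> counters=[0,1,0,1,0,0,0,0,1,0,1,1,0,0,0,2,1,1,1,2,0,1,0,0,1,1,0,0,2,0,0,0,0,0,1,0,1,0,0,1,2,0,1,0,2,2,1]
Step 8: insert v at [2, 6, 19, 26] -> counters=[0,1,1,1,0,0,1,0,1,0,1,1,0,0,0,2,1,1,1,3,0,1,0,0,1,1,1,0,2,0,0,0,0,0,1,0,1,0,0,1,2,0,1,0,2,2,1]
Step 9: insert lf at [11, 14, 42, 45] -> counters=[0,1,1,1,0,0,1,0,1,0,1,2,0,0,1,2,1,1,1,3,0,1,0,0,1,1,1,0,2,0,0,0,0,0,1,0,1,0,0,1,2,0,2,0,2,3,1]
Step 10: insert a at [0, 28, 34, 38] -> counters=[1,1,1,1,0,0,1,0,1,0,1,2,0,0,1,2,1,1,1,3,0,1,0,0,1,1,1,0,3,0,0,0,0,0,2,0,1,0,1,1,2,0,2,0,2,3,1]
Step 11: delete bi at [19, 39, 42, 44] -> counters=[1,1,1,1,0,0,1,0,1,0,1,2,0,0,1,2,1,1,1,2,0,1,0,0,1,1,1,0,3,0,0,0,0,0,2,0,1,0,1,0,2,0,1,0,1,3,1]
Step 12: delete dgx at [3, 17, 36, 45] -> counters=[1,1,1,0,0,0,1,0,1,0,1,2,0,0,1,2,1,0,1,2,0,1,0,0,1,1,1,0,3,0,0,0,0,0,2,0,0,0,1,0,2,0,1,0,1,2,1]
Step 13: insert wz at [8, 24, 34, 40] -> counters=[1,1,1,0,0,0,1,0,2,0,1,2,0,0,1,2,1,0,1,2,0,1,0,0,2,1,1,0,3,0,0,0,0,0,3,0,0,0,1,0,3,0,1,0,1,2,1]
Query c: check counters[3]=0 counters[22]=0 counters[29]=0 counters[40]=3 -> no

Answer: no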